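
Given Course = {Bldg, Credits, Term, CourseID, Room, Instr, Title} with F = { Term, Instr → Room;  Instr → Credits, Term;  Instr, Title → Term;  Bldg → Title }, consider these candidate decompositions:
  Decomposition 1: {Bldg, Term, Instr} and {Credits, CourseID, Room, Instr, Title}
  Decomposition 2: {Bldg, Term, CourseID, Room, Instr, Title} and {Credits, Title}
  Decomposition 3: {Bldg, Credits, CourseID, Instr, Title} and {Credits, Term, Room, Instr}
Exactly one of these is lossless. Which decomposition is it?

Decomposition 1: common = {Instr}, closure = {Credits, Term, Room, Instr} → lossy.
Decomposition 2: common = {Title}, closure = {Title} → lossy.
Decomposition 3: common = {Credits, Instr}, closure = {Credits, Term, Room, Instr} → lossless.

Decomposition 3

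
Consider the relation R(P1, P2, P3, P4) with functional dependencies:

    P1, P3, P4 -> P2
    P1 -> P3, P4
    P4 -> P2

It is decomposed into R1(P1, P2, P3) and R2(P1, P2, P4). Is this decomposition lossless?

Yes

Common attributes: R1 ∩ R2 = {P1, P2}.
Closure of {P1, P2}: P1 → P3, P4 applies, adding P3, P4. So (P1, P2)⁺ = {P1, P2, P3, P4}.
This closure contains every attribute of R1, so R1 ∩ R2 → R1. The join is lossless.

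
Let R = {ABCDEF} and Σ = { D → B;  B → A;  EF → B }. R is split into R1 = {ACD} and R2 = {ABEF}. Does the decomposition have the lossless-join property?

No

Common attributes: R1 ∩ R2 = {A}.
No dependency enlarges {A}, so (A)⁺ = {A}.
The closure contains neither all of R1 = {ACD} nor all of R2 = {ABEF}, so the common attributes are not a superkey of either fragment. The join is lossy.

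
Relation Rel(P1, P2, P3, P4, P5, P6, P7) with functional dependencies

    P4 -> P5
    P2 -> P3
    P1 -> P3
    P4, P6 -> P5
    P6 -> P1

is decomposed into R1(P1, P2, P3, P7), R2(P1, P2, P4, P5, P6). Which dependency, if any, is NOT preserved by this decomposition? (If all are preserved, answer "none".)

none

P4 → P5 lies within R2.
P2 → P3 lies within R1.
P1 → P3 lies within R1.
P4, P6 → P5 lies within R2.
P6 → P1 lies within R2.
Every dependency is enforceable on the fragments, so the decomposition is dependency-preserving.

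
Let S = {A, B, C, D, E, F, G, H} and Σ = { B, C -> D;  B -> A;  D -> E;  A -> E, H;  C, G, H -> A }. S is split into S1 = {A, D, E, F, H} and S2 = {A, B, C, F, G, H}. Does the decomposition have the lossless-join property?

Common attributes: S1 ∩ S2 = {A, F, H}.
Closure of {A, F, H}: A → E, H applies, adding E. So (A, F, H)⁺ = {A, E, F, H}.
The closure contains neither all of S1 = {A, D, E, F, H} nor all of S2 = {A, B, C, F, G, H}, so the common attributes are not a superkey of either fragment. The join is lossy.

No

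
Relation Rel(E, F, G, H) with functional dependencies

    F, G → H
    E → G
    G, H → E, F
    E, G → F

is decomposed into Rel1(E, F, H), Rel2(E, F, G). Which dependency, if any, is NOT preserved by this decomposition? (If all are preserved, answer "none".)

Check G, H → E, F: no single fragment contains all of {E, F, G, H}, and the restricted closure of {G, H} across the fragments never reaches {E, F}.
F, G → H is preserved.
E → G is preserved.
E, G → F is preserved.

G, H → E, F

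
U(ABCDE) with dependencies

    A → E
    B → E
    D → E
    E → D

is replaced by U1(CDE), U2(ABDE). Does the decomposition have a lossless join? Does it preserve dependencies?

lossy but dependency-preserving

Lossless test: (DE)⁺ = {DE}, which is a superkey of neither fragment — lossy.
Dependency preservation: every FD's attributes lie within a single fragment, so each can be enforced locally — preserved.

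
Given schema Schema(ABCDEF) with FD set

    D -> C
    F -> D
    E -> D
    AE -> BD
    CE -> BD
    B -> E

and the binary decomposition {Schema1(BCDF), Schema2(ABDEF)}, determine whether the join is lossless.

Common attributes: Schema1 ∩ Schema2 = {BDF}.
Closure of {BDF}: D → C applies, adding C; B → E applies, adding E. So (BDF)⁺ = {BCDEF}.
This closure contains every attribute of Schema1, so Schema1 ∩ Schema2 → Schema1. The join is lossless.

Yes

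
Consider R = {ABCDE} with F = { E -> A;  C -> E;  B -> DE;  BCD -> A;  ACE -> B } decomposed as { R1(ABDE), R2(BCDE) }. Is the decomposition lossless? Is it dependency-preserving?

lossless and dependency-preserving

Lossless test: (BDE)⁺ = {ABDE}, which contains all of one fragment — lossless.
Dependency preservation: BCD → A; ACE → B are not contained in any single fragment, but the restricted closure of each left-hand side across the fragments still reaches the right-hand side; the remaining FDs each lie inside some fragment. All dependencies are preserved.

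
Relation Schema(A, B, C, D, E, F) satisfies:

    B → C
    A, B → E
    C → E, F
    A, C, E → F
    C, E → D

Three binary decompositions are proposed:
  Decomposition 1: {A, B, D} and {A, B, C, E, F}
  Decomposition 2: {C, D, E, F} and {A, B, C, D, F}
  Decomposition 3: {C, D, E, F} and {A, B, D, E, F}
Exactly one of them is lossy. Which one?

Decomposition 3

Decomposition 1: common = {A, B}, closure = {A, B, C, D, E, F} → lossless.
Decomposition 2: common = {C, D, F}, closure = {C, D, E, F} → lossless.
Decomposition 3: common = {D, E, F}, closure = {D, E, F} → lossy.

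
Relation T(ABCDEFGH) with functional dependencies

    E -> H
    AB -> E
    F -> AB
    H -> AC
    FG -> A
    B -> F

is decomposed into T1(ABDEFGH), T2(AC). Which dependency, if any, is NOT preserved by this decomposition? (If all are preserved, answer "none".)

Check H → AC: no single fragment contains all of {ACH}, and the restricted closure of {H} across the fragments never reaches {AC}.
E → H is preserved.
AB → E is preserved.
F → AB is preserved.
FG → A is preserved.
B → F is preserved.

H -> AC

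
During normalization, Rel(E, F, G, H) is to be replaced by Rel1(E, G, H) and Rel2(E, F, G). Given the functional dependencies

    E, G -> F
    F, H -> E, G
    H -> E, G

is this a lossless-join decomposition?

Common attributes: Rel1 ∩ Rel2 = {E, G}.
Closure of {E, G}: E, G → F applies, adding F. So (E, G)⁺ = {E, F, G}.
This closure contains every attribute of Rel2, so Rel1 ∩ Rel2 → Rel2. The join is lossless.

Yes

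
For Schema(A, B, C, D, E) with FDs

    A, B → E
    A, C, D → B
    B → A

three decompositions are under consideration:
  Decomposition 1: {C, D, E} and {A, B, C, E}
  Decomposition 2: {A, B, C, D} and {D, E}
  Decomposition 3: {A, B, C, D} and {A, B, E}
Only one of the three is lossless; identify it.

Decomposition 1: common = {C, E}, closure = {C, E} → lossy.
Decomposition 2: common = {D}, closure = {D} → lossy.
Decomposition 3: common = {A, B}, closure = {A, B, E} → lossless.

Decomposition 3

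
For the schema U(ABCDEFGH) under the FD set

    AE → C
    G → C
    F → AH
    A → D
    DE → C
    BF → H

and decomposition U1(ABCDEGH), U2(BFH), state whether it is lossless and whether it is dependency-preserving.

lossy and not dependency-preserving

Lossless test: (BH)⁺ = {BH}, which is a superkey of neither fragment — lossy.
Dependency preservation: the restricted closure of {F} across the fragments never reaches {AH}, so F → AH cannot be enforced without a join — not preserved.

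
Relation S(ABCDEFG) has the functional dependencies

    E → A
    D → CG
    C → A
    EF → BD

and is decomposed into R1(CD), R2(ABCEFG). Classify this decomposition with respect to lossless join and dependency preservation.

Lossless test: (C)⁺ = {AC}, which is a superkey of neither fragment — lossy.
Dependency preservation: the restricted closure of {D} across the fragments never reaches {CG}, so D → CG cannot be enforced without a join — not preserved.

lossy and not dependency-preserving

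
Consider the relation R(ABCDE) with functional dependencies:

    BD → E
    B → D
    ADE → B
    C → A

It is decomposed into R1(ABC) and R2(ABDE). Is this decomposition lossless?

Yes

Common attributes: R1 ∩ R2 = {AB}.
Closure of {AB}: B → D applies, adding D; BD → E applies, adding E. So (AB)⁺ = {ABDE}.
This closure contains every attribute of R2, so R1 ∩ R2 → R2. The join is lossless.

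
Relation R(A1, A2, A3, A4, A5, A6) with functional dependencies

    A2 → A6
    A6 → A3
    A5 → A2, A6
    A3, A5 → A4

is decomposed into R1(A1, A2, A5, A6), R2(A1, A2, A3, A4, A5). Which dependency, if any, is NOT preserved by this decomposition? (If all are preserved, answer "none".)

A6 → A3

Check A6 → A3: no single fragment contains all of {A3, A6}, and the restricted closure of {A6} across the fragments never reaches {A3}.
A2 → A6 is preserved.
A5 → A2, A6 is preserved.
A3, A5 → A4 is preserved.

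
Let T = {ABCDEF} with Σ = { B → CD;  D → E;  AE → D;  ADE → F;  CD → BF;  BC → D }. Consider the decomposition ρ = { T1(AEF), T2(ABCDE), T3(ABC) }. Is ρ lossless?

Chase test. Columns are ABCDEF; row i has aⱼ where attribute j ∈ Ti, else bᵢⱼ.
Initial tableau (one row per fragment):
  row 1: a1 b12 b13 b14 a5 a6
  row 2: a1 a2 a3 a4 a5 b26
  row 3: a1 a2 a3 b34 b35 b36
Rows 2 and 3 agree on B; apply B→CD and equate their CD entries.
Rows 2 and 3 agree on D; apply D→E and equate their E entries.
Rows 1 and 2 agree on AE; apply AE→D and equate their D entries.
Rows 1 and 2 agree on ADE; apply ADE→F and equate their F entries.
Rows 1 and 3 agree on ADE; apply ADE→F and equate their F entries.
Row 2 is now all distinguished symbols — the join is lossless.

Yes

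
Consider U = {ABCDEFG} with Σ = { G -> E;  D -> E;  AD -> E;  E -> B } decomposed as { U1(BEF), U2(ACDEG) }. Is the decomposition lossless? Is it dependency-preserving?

Lossless test: (E)⁺ = {BE}, which is a superkey of neither fragment — lossy.
Dependency preservation: every FD's attributes lie within a single fragment, so each can be enforced locally — preserved.

lossy but dependency-preserving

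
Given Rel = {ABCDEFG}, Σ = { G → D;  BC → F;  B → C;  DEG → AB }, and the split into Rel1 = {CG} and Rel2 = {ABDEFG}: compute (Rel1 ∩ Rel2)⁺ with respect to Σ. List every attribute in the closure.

DG

Rel1 ∩ Rel2 = {G}.
G → D applies, adding D
Closure: {DG}.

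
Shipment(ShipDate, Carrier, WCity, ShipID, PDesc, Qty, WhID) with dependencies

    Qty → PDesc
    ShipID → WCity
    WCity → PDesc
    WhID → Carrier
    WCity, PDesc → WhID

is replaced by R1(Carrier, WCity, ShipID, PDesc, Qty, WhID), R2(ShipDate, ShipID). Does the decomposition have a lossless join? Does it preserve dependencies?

Lossless test: (ShipID)⁺ = {Carrier, WCity, ShipID, PDesc, WhID}, which is a superkey of neither fragment — lossy.
Dependency preservation: every FD's attributes lie within a single fragment, so each can be enforced locally — preserved.

lossy but dependency-preserving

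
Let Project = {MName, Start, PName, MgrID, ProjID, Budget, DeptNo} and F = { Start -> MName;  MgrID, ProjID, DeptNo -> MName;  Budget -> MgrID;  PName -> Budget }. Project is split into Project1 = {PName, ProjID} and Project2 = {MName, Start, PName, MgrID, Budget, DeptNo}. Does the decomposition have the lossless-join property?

No

Common attributes: Project1 ∩ Project2 = {PName}.
Closure of {PName}: PName → Budget applies, adding Budget; Budget → MgrID applies, adding MgrID. So (PName)⁺ = {PName, MgrID, Budget}.
The closure contains neither all of Project1 = {PName, ProjID} nor all of Project2 = {MName, Start, PName, MgrID, Budget, DeptNo}, so the common attributes are not a superkey of either fragment. The join is lossy.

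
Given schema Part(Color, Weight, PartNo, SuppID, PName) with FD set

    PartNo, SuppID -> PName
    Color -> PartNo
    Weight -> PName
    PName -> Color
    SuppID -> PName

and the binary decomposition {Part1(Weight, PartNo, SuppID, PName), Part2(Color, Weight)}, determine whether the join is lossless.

Yes

Common attributes: Part1 ∩ Part2 = {Weight}.
Closure of {Weight}: Weight → PName applies, adding PName; PName → Color applies, adding Color; Color → PartNo applies, adding PartNo. So (Weight)⁺ = {Color, Weight, PartNo, PName}.
This closure contains every attribute of Part2, so Part1 ∩ Part2 → Part2. The join is lossless.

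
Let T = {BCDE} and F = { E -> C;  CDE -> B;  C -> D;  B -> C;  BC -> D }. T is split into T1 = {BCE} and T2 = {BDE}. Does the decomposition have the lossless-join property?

Yes

Common attributes: T1 ∩ T2 = {BE}.
Closure of {BE}: E → C applies, adding C; C → D applies, adding D. So (BE)⁺ = {BCDE}.
This closure contains every attribute of T1, so T1 ∩ T2 → T1. The join is lossless.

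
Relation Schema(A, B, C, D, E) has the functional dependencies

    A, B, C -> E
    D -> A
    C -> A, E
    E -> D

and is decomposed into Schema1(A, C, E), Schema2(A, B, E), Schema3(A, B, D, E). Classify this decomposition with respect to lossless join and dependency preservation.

lossy but dependency-preserving

Lossless test (chase): Rows 1 and 2 agree on E; apply E→D and equate their D entries. Rows 1 and 3 agree on E; apply E→D and equate their D entries. No row becomes fully distinguished — the join is lossy.
Dependency preservation: A, B, C → E is not contained in any single fragment, but the restricted closure of its left-hand side across the fragments still reaches the right-hand side; the remaining FDs each lie inside some fragment. All dependencies are preserved.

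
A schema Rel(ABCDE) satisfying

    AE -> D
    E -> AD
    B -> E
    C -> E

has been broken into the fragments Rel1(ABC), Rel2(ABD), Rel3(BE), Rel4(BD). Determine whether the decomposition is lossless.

Chase test. Columns are ABCDE; row i has aⱼ where attribute j ∈ Reli, else bᵢⱼ.
Initial tableau (one row per fragment):
  row 1: a1 a2 a3 b14 b15
  row 2: a1 a2 b23 a4 b25
  row 3: b31 a2 b33 b34 a5
  row 4: b41 a2 b43 a4 b45
Rows 1 and 2 agree on B; apply B→E and equate their E entries.
Rows 1 and 3 agree on B; apply B→E and equate their E entries.
Rows 1 and 4 agree on B; apply B→E and equate their E entries.
Rows 1 and 2 agree on AE; apply AE→D and equate their D entries.
Rows 1 and 3 agree on E; apply E→AD and equate their AD entries.
Rows 1 and 4 agree on E; apply E→AD and equate their AD entries.
Row 1 is now all distinguished symbols — the join is lossless.

Yes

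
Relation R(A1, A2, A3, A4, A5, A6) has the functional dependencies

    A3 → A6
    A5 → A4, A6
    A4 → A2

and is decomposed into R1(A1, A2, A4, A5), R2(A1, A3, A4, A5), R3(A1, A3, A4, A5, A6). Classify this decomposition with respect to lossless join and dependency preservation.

Lossless test (chase): Rows 2 and 3 agree on A3; apply A3→A6 and equate their A6 entries. Rows 1 and 2 agree on A5; apply A5→A4, A6 and equate their A4, A6 entries. Rows 1 and 2 agree on A4; apply A4→A2 and equate their A2 entries. Rows 1 and 3 agree on A4; apply A4→A2 and equate their A2 entries. Row 2 is now all distinguished symbols — the join is lossless.
Dependency preservation: every FD's attributes lie within a single fragment, so each can be enforced locally — preserved.

lossless and dependency-preserving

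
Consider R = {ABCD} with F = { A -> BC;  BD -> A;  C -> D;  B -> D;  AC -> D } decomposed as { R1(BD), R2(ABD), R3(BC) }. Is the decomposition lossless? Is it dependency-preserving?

Lossless test (chase): Rows 1 and 2 agree on BD; apply BD→A and equate their A entries. Rows 1 and 3 agree on B; apply B→D and equate their D entries. Rows 1 and 2 agree on A; apply A→BC and equate their BC entries. Rows 1 and 3 agree on BD; apply BD→A and equate their A entries. Rows 1 and 3 agree on A; apply A→BC and equate their BC entries. Row 1 is now all distinguished symbols — the join is lossless.
Dependency preservation: the restricted closure of {C} across the fragments never reaches {D}, so C → D cannot be enforced without a join — not preserved.

lossless but not dependency-preserving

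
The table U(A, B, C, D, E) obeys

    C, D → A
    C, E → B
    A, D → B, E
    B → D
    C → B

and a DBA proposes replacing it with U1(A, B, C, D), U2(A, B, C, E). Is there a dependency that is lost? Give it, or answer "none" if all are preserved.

C, D → A lies within U1.
C, E → B lies within U2.
A, D → B, E: restricted closure across fragments reaches B, E.
B → D lies within U1.
C → B lies within U1.
Every dependency is enforceable on the fragments, so the decomposition is dependency-preserving.

none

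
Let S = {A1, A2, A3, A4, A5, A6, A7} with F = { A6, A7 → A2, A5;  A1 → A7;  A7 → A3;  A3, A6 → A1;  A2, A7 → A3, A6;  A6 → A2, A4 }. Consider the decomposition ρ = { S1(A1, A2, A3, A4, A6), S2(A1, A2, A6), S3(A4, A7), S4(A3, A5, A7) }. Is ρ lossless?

Chase test. Columns are A1, A2, A3, A4, A5, A6, A7; row i has aⱼ where attribute j ∈ Si, else bᵢⱼ.
Initial tableau (one row per fragment):
  row 1: a1 a2 a3 a4 b15 a6 b17
  row 2: a1 a2 b23 b24 b25 a6 b27
  row 3: b31 b32 b33 a4 b35 b36 a7
  row 4: b41 b42 a3 b44 a5 b46 a7
Rows 1 and 2 agree on A1; apply A1→A7 and equate their A7 entries.
Rows 1 and 2 agree on A7; apply A7→A3 and equate their A3 entries.
Rows 3 and 4 agree on A7; apply A7→A3 and equate their A3 entries.
Rows 1 and 2 agree on A6; apply A6→A2, A4 and equate their A2, A4 entries.
Rows 1 and 2 agree on A6, A7; apply A6, A7→A2, A5 and equate their A2, A5 entries.
No row becomes fully distinguished — the join is lossy.

No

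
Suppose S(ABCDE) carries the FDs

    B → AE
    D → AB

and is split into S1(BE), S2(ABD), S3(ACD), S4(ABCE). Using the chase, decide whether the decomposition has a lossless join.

Chase test. Columns are ABCDE; row i has aⱼ where attribute j ∈ Si, else bᵢⱼ.
Initial tableau (one row per fragment):
  row 1: b11 a2 b13 b14 a5
  row 2: a1 a2 b23 a4 b25
  row 3: a1 b32 a3 a4 b35
  row 4: a1 a2 a3 b44 a5
Rows 1 and 2 agree on B; apply B→AE and equate their AE entries.
Rows 2 and 3 agree on D; apply D→AB and equate their AB entries.
Rows 1 and 3 agree on B; apply B→AE and equate their AE entries.
Row 3 is now all distinguished symbols — the join is lossless.

Yes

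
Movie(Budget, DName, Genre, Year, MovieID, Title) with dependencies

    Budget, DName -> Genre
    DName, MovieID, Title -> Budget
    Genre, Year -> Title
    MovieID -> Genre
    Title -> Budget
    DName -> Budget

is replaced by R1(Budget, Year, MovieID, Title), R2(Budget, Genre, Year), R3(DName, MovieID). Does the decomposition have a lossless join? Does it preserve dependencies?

lossy and not dependency-preserving

Lossless test (chase): Rows 1 and 3 agree on MovieID; apply MovieID→Genre and equate their Genre entries. No row becomes fully distinguished — the join is lossy.
Dependency preservation: the restricted closure of {Budget, DName} across the fragments never reaches {Genre}, so Budget, DName → Genre cannot be enforced without a join — not preserved.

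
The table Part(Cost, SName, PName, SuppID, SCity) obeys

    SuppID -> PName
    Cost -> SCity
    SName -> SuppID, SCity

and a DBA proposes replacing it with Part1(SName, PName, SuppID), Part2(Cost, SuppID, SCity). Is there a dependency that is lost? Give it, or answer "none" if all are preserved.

Check SName → SuppID, SCity: no single fragment contains all of {SName, SuppID, SCity}, and the restricted closure of {SName} across the fragments never reaches {SuppID, SCity}.
SuppID → PName is preserved.
Cost → SCity is preserved.

SName -> SuppID, SCity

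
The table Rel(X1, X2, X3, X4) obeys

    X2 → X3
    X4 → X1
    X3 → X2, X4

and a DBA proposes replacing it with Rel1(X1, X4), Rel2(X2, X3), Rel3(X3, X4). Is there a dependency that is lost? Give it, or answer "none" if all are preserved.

none

X2 → X3 lies within Rel2.
X4 → X1 lies within Rel1.
X3 → X2, X4: restricted closure across fragments reaches X2, X4.
Every dependency is enforceable on the fragments, so the decomposition is dependency-preserving.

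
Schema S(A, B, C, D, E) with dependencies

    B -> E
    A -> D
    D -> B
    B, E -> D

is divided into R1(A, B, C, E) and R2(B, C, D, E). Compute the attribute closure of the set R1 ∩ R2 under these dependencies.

R1 ∩ R2 = {B, C, E}.
B, E → D applies, adding D
Closure: {B, C, D, E}.

B, C, D, E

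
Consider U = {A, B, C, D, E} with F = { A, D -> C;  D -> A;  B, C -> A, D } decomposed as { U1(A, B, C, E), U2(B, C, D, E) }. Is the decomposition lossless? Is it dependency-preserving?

lossless but not dependency-preserving

Lossless test: (B, C, E)⁺ = {A, B, C, D, E}, which contains all of one fragment — lossless.
Dependency preservation: the restricted closure of {D} across the fragments never reaches {A}, so D → A cannot be enforced without a join — not preserved.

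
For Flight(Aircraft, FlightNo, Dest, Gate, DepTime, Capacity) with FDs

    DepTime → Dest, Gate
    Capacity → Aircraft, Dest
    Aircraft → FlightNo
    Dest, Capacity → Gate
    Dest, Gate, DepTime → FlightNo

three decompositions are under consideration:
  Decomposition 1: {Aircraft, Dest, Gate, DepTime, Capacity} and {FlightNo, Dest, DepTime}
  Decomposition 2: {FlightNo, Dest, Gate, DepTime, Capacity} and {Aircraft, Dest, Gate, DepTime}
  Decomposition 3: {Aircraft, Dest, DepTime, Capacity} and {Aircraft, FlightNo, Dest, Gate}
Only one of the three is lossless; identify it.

Decomposition 1

Decomposition 1: common = {Dest, DepTime}, closure = {FlightNo, Dest, Gate, DepTime} → lossless.
Decomposition 2: common = {Dest, Gate, DepTime}, closure = {FlightNo, Dest, Gate, DepTime} → lossy.
Decomposition 3: common = {Aircraft, Dest}, closure = {Aircraft, FlightNo, Dest} → lossy.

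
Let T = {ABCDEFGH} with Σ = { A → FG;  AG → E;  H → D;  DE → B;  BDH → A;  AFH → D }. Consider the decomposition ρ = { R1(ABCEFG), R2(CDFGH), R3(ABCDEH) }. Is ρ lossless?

Yes

Chase test. Columns are ABCDEFGH; row i has aⱼ where attribute j ∈ Ri, else bᵢⱼ.
Initial tableau (one row per fragment):
  row 1: a1 a2 a3 b14 a5 a6 a7 b18
  row 2: b21 b22 a3 a4 b25 a6 a7 a8
  row 3: a1 a2 a3 a4 a5 b36 b37 a8
Rows 1 and 3 agree on A; apply A→FG and equate their FG entries.
Row 3 is now all distinguished symbols — the join is lossless.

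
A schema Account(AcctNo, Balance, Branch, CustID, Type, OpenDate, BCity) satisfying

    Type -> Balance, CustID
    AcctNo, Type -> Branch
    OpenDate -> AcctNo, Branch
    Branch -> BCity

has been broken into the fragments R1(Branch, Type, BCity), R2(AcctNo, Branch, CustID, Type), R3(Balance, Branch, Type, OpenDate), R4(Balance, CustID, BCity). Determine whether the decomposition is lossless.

Chase test. Columns are AcctNo, Balance, Branch, CustID, Type, OpenDate, BCity; row i has aⱼ where attribute j ∈ Ri, else bᵢⱼ.
Initial tableau (one row per fragment):
  row 1: b11 b12 a3 b14 a5 b16 a7
  row 2: a1 b22 a3 a4 a5 b26 b27
  row 3: b31 a2 a3 b34 a5 a6 b37
  row 4: b41 a2 b43 a4 b45 b46 a7
Rows 1 and 2 agree on Type; apply Type→Balance, CustID and equate their Balance, CustID entries.
Rows 1 and 3 agree on Type; apply Type→Balance, CustID and equate their Balance, CustID entries.
Rows 1 and 2 agree on Branch; apply Branch→BCity and equate their BCity entries.
Rows 1 and 3 agree on Branch; apply Branch→BCity and equate their BCity entries.
No row becomes fully distinguished — the join is lossy.

No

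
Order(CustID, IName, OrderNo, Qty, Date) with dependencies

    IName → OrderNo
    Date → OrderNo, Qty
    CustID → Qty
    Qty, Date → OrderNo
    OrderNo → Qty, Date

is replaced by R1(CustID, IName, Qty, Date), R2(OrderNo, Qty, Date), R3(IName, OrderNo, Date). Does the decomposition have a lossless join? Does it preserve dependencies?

Lossless test (chase): Rows 1 and 3 agree on IName; apply IName→OrderNo and equate their OrderNo entries. Rows 1 and 3 agree on Date; apply Date→OrderNo, Qty and equate their OrderNo, Qty entries. Row 1 is now all distinguished symbols — the join is lossless.
Dependency preservation: every FD's attributes lie within a single fragment, so each can be enforced locally — preserved.

lossless and dependency-preserving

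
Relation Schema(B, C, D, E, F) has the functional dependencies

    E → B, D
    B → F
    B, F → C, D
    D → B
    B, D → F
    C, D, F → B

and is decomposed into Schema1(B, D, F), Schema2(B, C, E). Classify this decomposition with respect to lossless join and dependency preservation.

lossless and dependency-preserving

Lossless test: (B)⁺ = {B, C, D, F}, which contains all of one fragment — lossless.
Dependency preservation: E → B, D; B, F → C, D; C, D, F → B are not contained in any single fragment, but the restricted closure of each left-hand side across the fragments still reaches the right-hand side; the remaining FDs each lie inside some fragment. All dependencies are preserved.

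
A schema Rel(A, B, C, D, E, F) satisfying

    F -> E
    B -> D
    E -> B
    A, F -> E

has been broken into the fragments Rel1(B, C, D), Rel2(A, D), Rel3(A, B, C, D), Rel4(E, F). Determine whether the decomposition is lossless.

No

Chase test. Columns are A, B, C, D, E, F; row i has aⱼ where attribute j ∈ Reli, else bᵢⱼ.
Initial tableau (one row per fragment):
  row 1: b11 a2 a3 a4 b15 b16
  row 2: a1 b22 b23 a4 b25 b26
  row 3: a1 a2 a3 a4 b35 b36
  row 4: b41 b42 b43 b44 a5 a6
No row becomes fully distinguished — the join is lossy.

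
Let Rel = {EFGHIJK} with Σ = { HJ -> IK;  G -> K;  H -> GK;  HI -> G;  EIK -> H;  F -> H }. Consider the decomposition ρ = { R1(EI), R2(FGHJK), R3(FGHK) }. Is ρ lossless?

Chase test. Columns are EFGHIJK; row i has aⱼ where attribute j ∈ Ri, else bᵢⱼ.
Initial tableau (one row per fragment):
  row 1: a1 b12 b13 b14 a5 b16 b17
  row 2: b21 a2 a3 a4 b25 a6 a7
  row 3: b31 a2 a3 a4 b35 b36 a7
No row becomes fully distinguished — the join is lossy.

No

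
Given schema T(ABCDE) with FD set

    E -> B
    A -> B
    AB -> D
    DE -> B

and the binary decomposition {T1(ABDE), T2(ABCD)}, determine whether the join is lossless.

No

Common attributes: T1 ∩ T2 = {ABD}.
No dependency enlarges {ABD}, so (ABD)⁺ = {ABD}.
The closure contains neither all of T1 = {ABDE} nor all of T2 = {ABCD}, so the common attributes are not a superkey of either fragment. The join is lossy.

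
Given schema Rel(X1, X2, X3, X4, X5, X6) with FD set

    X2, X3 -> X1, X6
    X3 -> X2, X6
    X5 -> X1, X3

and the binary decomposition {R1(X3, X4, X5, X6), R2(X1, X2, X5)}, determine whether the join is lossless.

Common attributes: R1 ∩ R2 = {X5}.
Closure of {X5}: X5 → X1, X3 applies, adding X1, X3; X3 → X2, X6 applies, adding X2, X6. So (X5)⁺ = {X1, X2, X3, X5, X6}.
This closure contains every attribute of R2, so R1 ∩ R2 → R2. The join is lossless.

Yes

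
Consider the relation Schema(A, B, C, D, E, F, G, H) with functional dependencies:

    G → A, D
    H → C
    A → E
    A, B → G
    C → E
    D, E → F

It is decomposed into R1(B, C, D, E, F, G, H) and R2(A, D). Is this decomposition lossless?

No

Common attributes: R1 ∩ R2 = {D}.
No dependency enlarges {D}, so (D)⁺ = {D}.
The closure contains neither all of R1 = {B, C, D, E, F, G, H} nor all of R2 = {A, D}, so the common attributes are not a superkey of either fragment. The join is lossy.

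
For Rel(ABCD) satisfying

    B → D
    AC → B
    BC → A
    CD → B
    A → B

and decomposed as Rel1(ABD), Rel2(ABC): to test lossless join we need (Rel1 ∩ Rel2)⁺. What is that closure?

Rel1 ∩ Rel2 = {AB}.
B → D applies, adding D
Closure: {ABD}.

ABD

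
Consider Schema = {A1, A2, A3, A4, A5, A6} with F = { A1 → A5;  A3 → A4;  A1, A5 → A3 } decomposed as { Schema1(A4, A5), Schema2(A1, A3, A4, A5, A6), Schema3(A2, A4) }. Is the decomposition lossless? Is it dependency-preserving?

Lossless test (chase): applying each FD to every pair of rows produces no changes in the tableau, so no row becomes fully distinguished — the join is lossy.
Dependency preservation: every FD's attributes lie within a single fragment, so each can be enforced locally — preserved.

lossy but dependency-preserving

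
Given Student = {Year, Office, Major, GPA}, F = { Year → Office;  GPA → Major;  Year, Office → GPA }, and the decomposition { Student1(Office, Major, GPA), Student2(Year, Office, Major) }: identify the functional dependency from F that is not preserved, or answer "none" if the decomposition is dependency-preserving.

Check Year, Office → GPA: no single fragment contains all of {Year, Office, GPA}, and the restricted closure of {Year, Office} across the fragments never reaches {GPA}.
Year → Office is preserved.
GPA → Major is preserved.

Year, Office → GPA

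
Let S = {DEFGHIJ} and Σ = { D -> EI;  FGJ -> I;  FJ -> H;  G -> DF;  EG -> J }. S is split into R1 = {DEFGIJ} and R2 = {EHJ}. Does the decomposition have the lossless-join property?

No

Common attributes: R1 ∩ R2 = {EJ}.
No dependency enlarges {EJ}, so (EJ)⁺ = {EJ}.
The closure contains neither all of R1 = {DEFGIJ} nor all of R2 = {EHJ}, so the common attributes are not a superkey of either fragment. The join is lossy.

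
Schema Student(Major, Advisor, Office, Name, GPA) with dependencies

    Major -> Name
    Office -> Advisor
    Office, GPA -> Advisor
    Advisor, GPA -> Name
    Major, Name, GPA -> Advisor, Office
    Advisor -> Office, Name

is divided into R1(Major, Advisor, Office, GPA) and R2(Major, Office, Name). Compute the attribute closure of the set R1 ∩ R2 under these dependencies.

R1 ∩ R2 = {Major, Office}.
Major → Name applies, adding Name
Office → Advisor applies, adding Advisor
Closure: {Major, Advisor, Office, Name}.

Major, Advisor, Office, Name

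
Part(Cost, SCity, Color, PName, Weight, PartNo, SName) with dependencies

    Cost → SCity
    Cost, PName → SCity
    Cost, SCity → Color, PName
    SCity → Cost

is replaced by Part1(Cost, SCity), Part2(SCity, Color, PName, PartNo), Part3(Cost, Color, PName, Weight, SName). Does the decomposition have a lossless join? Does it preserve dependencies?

lossy but dependency-preserving

Lossless test (chase): Rows 1 and 3 agree on Cost; apply Cost→SCity and equate their SCity entries. Rows 1 and 3 agree on Cost, SCity; apply Cost, SCity→Color, PName and equate their Color, PName entries. Rows 1 and 2 agree on SCity; apply SCity→Cost and equate their Cost entries. No row becomes fully distinguished — the join is lossy.
Dependency preservation: Cost, PName → SCity; Cost, SCity → Color, PName are not contained in any single fragment, but the restricted closure of each left-hand side across the fragments still reaches the right-hand side; the remaining FDs each lie inside some fragment. All dependencies are preserved.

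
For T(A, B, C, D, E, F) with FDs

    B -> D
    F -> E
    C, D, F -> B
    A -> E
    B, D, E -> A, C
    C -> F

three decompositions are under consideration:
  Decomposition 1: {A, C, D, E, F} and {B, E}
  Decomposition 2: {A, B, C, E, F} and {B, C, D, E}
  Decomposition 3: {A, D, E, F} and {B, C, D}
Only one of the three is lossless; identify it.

Decomposition 1: common = {E}, closure = {E} → lossy.
Decomposition 2: common = {B, C, E}, closure = {A, B, C, D, E, F} → lossless.
Decomposition 3: common = {D}, closure = {D} → lossy.

Decomposition 2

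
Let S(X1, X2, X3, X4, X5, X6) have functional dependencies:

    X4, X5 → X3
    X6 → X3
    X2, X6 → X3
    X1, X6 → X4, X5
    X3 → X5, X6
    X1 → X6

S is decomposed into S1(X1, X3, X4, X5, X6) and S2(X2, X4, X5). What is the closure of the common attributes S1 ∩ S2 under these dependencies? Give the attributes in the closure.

S1 ∩ S2 = {X4, X5}.
X4, X5 → X3 applies, adding X3
X3 → X5, X6 applies, adding X6
Closure: {X3, X4, X5, X6}.

X3, X4, X5, X6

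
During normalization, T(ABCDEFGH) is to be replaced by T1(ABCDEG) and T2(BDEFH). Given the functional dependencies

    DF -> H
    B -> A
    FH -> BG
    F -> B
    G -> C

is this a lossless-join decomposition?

Common attributes: T1 ∩ T2 = {BDE}.
Closure of {BDE}: B → A applies, adding A. So (BDE)⁺ = {ABDE}.
The closure contains neither all of T1 = {ABCDEG} nor all of T2 = {BDEFH}, so the common attributes are not a superkey of either fragment. The join is lossy.

No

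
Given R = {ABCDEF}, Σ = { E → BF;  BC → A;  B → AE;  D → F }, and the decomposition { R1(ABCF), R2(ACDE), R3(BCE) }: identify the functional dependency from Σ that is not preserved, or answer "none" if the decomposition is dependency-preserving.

Check D → F: no single fragment contains all of {DF}, and the restricted closure of {D} across the fragments never reaches {F}.
E → BF is preserved.
BC → A is preserved.
B → AE is preserved.

D → F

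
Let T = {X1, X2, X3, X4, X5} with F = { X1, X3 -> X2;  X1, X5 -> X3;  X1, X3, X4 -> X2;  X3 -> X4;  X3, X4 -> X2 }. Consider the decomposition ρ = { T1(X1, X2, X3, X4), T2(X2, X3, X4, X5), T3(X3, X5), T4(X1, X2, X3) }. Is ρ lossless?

No

Chase test. Columns are X1, X2, X3, X4, X5; row i has aⱼ where attribute j ∈ Ti, else bᵢⱼ.
Initial tableau (one row per fragment):
  row 1: a1 a2 a3 a4 b15
  row 2: b21 a2 a3 a4 a5
  row 3: b31 b32 a3 b34 a5
  row 4: a1 a2 a3 b44 b45
Rows 1 and 3 agree on X3; apply X3→X4 and equate their X4 entries.
Rows 1 and 4 agree on X3; apply X3→X4 and equate their X4 entries.
Rows 1 and 3 agree on X3, X4; apply X3, X4→X2 and equate their X2 entries.
No row becomes fully distinguished — the join is lossy.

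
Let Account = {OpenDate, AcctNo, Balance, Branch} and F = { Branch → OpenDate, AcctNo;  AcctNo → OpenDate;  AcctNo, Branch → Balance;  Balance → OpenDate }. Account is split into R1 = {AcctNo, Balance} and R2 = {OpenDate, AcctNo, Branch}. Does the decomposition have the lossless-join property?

Common attributes: R1 ∩ R2 = {AcctNo}.
Closure of {AcctNo}: AcctNo → OpenDate applies, adding OpenDate. So (AcctNo)⁺ = {OpenDate, AcctNo}.
The closure contains neither all of R1 = {AcctNo, Balance} nor all of R2 = {OpenDate, AcctNo, Branch}, so the common attributes are not a superkey of either fragment. The join is lossy.

No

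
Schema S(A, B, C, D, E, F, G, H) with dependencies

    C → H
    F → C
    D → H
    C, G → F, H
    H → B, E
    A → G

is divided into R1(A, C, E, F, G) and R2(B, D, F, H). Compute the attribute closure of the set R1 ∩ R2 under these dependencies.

B, C, E, F, H

R1 ∩ R2 = {F}.
F → C applies, adding C
C → H applies, adding H
H → B, E applies, adding B, E
Closure: {B, C, E, F, H}.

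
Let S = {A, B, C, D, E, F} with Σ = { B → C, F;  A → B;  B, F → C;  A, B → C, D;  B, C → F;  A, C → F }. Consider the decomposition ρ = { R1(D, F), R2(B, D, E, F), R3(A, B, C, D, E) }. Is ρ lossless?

Yes

Chase test. Columns are A, B, C, D, E, F; row i has aⱼ where attribute j ∈ Ri, else bᵢⱼ.
Initial tableau (one row per fragment):
  row 1: b11 b12 b13 a4 b15 a6
  row 2: b21 a2 b23 a4 a5 a6
  row 3: a1 a2 a3 a4 a5 b36
Rows 2 and 3 agree on B; apply B→C, F and equate their C, F entries.
Row 3 is now all distinguished symbols — the join is lossless.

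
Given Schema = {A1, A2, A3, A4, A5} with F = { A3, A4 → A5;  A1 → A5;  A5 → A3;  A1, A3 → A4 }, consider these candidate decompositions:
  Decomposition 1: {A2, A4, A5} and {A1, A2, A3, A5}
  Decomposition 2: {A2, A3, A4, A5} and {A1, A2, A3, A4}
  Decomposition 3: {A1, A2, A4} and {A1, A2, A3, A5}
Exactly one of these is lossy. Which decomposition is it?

Decomposition 1

Decomposition 1: common = {A2, A5}, closure = {A2, A3, A5} → lossy.
Decomposition 2: common = {A2, A3, A4}, closure = {A2, A3, A4, A5} → lossless.
Decomposition 3: common = {A1, A2}, closure = {A1, A2, A3, A4, A5} → lossless.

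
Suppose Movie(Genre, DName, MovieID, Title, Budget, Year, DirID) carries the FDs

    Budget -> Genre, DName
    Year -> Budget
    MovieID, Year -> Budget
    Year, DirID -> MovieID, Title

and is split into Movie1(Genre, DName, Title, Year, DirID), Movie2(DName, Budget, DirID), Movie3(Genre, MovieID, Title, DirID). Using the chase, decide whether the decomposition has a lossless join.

No

Chase test. Columns are Genre, DName, MovieID, Title, Budget, Year, DirID; row i has aⱼ where attribute j ∈ Moviei, else bᵢⱼ.
Initial tableau (one row per fragment):
  row 1: a1 a2 b13 a4 b15 a6 a7
  row 2: b21 a2 b23 b24 a5 b26 a7
  row 3: a1 b32 a3 a4 b35 b36 a7
No row becomes fully distinguished — the join is lossy.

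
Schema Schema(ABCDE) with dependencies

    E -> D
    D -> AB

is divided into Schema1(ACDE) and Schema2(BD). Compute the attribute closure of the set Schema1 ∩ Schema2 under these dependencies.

Schema1 ∩ Schema2 = {D}.
D → AB applies, adding AB
Closure: {ABD}.

ABD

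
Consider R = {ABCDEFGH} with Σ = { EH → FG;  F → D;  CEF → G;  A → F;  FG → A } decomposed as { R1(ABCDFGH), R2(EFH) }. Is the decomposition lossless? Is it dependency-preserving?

Lossless test: (FH)⁺ = {DFH}, which is a superkey of neither fragment — lossy.
Dependency preservation: the restricted closure of {EH} across the fragments never reaches {FG}, so EH → FG cannot be enforced without a join — not preserved.

lossy and not dependency-preserving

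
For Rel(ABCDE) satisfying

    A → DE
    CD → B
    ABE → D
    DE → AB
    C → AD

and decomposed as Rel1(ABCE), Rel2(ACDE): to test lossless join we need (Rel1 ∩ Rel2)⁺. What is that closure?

Rel1 ∩ Rel2 = {ACE}.
A → DE applies, adding D
CD → B applies, adding B
Closure: {ABCDE}.

ABCDE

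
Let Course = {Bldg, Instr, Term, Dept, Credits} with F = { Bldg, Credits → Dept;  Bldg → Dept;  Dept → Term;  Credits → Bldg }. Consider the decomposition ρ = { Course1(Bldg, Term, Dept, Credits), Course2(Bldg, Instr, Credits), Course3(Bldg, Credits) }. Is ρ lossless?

Chase test. Columns are Bldg, Instr, Term, Dept, Credits; row i has aⱼ where attribute j ∈ Coursei, else bᵢⱼ.
Initial tableau (one row per fragment):
  row 1: a1 b12 a3 a4 a5
  row 2: a1 a2 b23 b24 a5
  row 3: a1 b32 b33 b34 a5
Rows 1 and 2 agree on Bldg, Credits; apply Bldg, Credits→Dept and equate their Dept entries.
Rows 1 and 3 agree on Bldg, Credits; apply Bldg, Credits→Dept and equate their Dept entries.
Rows 1 and 2 agree on Dept; apply Dept→Term and equate their Term entries.
Rows 1 and 3 agree on Dept; apply Dept→Term and equate their Term entries.
Row 2 is now all distinguished symbols — the join is lossless.

Yes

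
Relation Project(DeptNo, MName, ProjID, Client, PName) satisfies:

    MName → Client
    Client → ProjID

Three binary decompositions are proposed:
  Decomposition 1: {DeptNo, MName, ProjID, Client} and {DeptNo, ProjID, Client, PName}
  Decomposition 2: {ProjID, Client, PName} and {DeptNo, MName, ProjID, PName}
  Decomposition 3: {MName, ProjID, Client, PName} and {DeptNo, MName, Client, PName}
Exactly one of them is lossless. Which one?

Decomposition 3

Decomposition 1: common = {DeptNo, ProjID, Client}, closure = {DeptNo, ProjID, Client} → lossy.
Decomposition 2: common = {ProjID, PName}, closure = {ProjID, PName} → lossy.
Decomposition 3: common = {MName, Client, PName}, closure = {MName, ProjID, Client, PName} → lossless.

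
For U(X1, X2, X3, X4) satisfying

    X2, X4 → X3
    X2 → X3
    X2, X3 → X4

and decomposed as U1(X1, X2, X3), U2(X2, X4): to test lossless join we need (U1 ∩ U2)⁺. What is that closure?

X2, X3, X4

U1 ∩ U2 = {X2}.
X2 → X3 applies, adding X3
X2, X3 → X4 applies, adding X4
Closure: {X2, X3, X4}.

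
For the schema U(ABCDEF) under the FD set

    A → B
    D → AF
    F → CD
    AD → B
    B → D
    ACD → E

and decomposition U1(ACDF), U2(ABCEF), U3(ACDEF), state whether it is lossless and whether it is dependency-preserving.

Lossless test (chase): Rows 1 and 2 agree on A; apply A→B and equate their B entries. Rows 1 and 3 agree on A; apply A→B and equate their B entries. Rows 1 and 2 agree on F; apply F→CD and equate their CD entries. Rows 1 and 2 agree on ACD; apply ACD→E and equate their E entries. Row 1 is now all distinguished symbols — the join is lossless.
Dependency preservation: AD → B; B → D are not contained in any single fragment, but the restricted closure of each left-hand side across the fragments still reaches the right-hand side; the remaining FDs each lie inside some fragment. All dependencies are preserved.

lossless and dependency-preserving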